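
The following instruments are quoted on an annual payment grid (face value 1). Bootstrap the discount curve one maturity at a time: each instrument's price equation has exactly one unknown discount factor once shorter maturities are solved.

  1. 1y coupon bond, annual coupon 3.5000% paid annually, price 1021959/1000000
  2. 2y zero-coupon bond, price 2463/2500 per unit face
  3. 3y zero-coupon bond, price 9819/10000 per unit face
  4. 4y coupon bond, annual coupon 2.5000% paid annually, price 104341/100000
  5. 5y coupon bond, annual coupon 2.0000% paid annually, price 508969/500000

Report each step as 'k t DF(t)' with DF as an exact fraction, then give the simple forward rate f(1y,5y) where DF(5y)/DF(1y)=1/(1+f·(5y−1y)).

1 1 4937/5000
2 2 2463/2500
3 3 9819/10000
4 4 9459/10000
5 5 1843/2000
f(1y,5y) = ((4937/5000)/(1843/2000) − 1)/(4) = 659/36860 ≈ 1.7878%

step 1 [1y] bond c/1=7/200: DF=(1021959/1000000 − 7/200·(0))/(1+7/200) = 4937/5000 ≈ 0.987400
step 2 [2y] zero: DF = P = 2463/2500 ≈ 0.985200
step 3 [3y] zero: DF = P = 9819/10000 ≈ 0.981900
step 4 [4y] bond c/1=1/40: DF=(104341/100000 − 1/40·(0.987400+0.985200+0.981900))/(1+1/40) = 9459/10000 ≈ 0.945900
step 5 [5y] bond c/1=1/50: DF=(508969/500000 − 1/50·(0.987400+0.985200+0.981900+0.945900))/(1+1/50) = 1843/2000 ≈ 0.921500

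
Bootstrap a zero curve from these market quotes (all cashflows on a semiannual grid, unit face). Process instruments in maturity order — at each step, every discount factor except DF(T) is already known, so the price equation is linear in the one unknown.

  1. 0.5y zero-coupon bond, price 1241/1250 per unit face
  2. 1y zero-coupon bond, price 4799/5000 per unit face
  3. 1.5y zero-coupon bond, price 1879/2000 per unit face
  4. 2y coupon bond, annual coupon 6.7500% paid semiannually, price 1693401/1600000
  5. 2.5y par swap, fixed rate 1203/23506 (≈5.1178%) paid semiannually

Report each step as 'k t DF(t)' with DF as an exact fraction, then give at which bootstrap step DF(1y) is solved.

step 1 [0.5y] zero: DF = P = 1241/1250 ≈ 0.992800
step 2 [1y] zero: DF = P = 4799/5000 ≈ 0.959800
step 3 [1.5y] zero: DF = P = 1879/2000 ≈ 0.939500
step 4 [2y] bond c/2=27/800: DF=(1693401/1600000 − 27/800·(0.992800+0.959800+0.939500))/(1+27/800) = 4647/5000 ≈ 0.929400
step 5 [2.5y] swap r/2=1203/47012: DF=(1 − 1203/47012·(0.992800+0.959800+0.939500+0.929400))/(1+1203/47012) = 8797/10000 ≈ 0.879700

1 1/2 1241/1250
2 1 4799/5000
3 3/2 1879/2000
4 2 4647/5000
5 5/2 8797/10000
DF(1y) is solved at step 2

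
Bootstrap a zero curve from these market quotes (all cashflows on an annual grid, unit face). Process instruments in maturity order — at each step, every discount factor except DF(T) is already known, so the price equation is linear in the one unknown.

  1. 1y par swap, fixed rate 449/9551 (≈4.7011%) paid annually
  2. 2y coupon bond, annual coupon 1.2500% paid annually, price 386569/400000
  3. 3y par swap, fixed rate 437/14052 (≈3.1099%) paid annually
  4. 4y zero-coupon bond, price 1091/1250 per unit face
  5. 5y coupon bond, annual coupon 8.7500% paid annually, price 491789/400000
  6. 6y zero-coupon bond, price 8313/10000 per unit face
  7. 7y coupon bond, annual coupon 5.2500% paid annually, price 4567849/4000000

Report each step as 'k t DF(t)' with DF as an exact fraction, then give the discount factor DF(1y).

step 1 [1y] swap r/1=449/9551: DF=(1 − 449/9551·(0))/(1+449/9551) = 9551/10000 ≈ 0.955100
step 2 [2y] bond c/1=1/80: DF=(386569/400000 − 1/80·(0.955100))/(1+1/80) = 9427/10000 ≈ 0.942700
step 3 [3y] swap r/1=437/14052: DF=(1 − 437/14052·(0.955100+0.942700))/(1+437/14052) = 4563/5000 ≈ 0.912600
step 4 [4y] zero: DF = P = 1091/1250 ≈ 0.872800
step 5 [5y] bond c/1=7/80: DF=(491789/400000 − 7/80·(0.955100+0.942700+0.912600+0.872800))/(1+7/80) = 4171/5000 ≈ 0.834200
step 6 [6y] zero: DF = P = 8313/10000 ≈ 0.831300
step 7 [7y] bond c/1=21/400: DF=(4567849/4000000 − 21/400·(0.955100+0.942700+0.912600+0.872800+0.834200+0.831300))/(1+21/400) = 4091/5000 ≈ 0.818200

1 1 9551/10000
2 2 9427/10000
3 3 4563/5000
4 4 1091/1250
5 5 4171/5000
6 6 8313/10000
7 7 4091/5000
DF(1y) = 9551/10000 ≈ 0.955100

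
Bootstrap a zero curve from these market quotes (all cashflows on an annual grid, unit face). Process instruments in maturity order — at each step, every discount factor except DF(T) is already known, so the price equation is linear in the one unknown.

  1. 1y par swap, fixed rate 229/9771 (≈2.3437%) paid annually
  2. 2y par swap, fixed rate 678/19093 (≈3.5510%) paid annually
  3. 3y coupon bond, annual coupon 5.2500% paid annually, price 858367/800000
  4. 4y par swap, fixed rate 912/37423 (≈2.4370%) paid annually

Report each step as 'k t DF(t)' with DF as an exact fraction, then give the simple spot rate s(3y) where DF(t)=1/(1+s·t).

step 1 [1y] swap r/1=229/9771: DF=(1 − 229/9771·(0))/(1+229/9771) = 9771/10000 ≈ 0.977100
step 2 [2y] swap r/1=678/19093: DF=(1 − 678/19093·(0.977100))/(1+678/19093) = 4661/5000 ≈ 0.932200
step 3 [3y] bond c/1=21/400: DF=(858367/800000 − 21/400·(0.977100+0.932200))/(1+21/400) = 4621/5000 ≈ 0.924200
step 4 [4y] swap r/1=912/37423: DF=(1 − 912/37423·(0.977100+0.932200+0.924200))/(1+912/37423) = 568/625 ≈ 0.908800

1 1 9771/10000
2 2 4661/5000
3 3 4621/5000
4 4 568/625
s(3y) = (1/(4621/5000) − 1)/(3) = 379/13863 ≈ 2.7339%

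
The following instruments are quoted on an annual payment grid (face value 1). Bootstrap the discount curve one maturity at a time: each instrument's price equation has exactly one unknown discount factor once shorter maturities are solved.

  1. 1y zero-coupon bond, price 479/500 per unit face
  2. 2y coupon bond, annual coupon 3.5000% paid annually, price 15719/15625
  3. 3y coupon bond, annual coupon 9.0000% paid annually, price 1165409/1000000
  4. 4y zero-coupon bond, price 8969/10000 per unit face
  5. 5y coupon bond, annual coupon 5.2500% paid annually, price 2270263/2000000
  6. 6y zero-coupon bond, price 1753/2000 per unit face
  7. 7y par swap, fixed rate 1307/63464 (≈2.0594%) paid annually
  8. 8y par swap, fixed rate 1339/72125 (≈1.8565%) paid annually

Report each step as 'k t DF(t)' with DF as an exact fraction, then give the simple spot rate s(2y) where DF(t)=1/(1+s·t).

step 1 [1y] zero: DF = P = 479/500 ≈ 0.958000
step 2 [2y] bond c/1=7/200: DF=(15719/15625 − 7/200·(0.958000))/(1+7/200) = 2349/2500 ≈ 0.939600
step 3 [3y] bond c/1=9/100: DF=(1165409/1000000 − 9/100·(0.958000+0.939600))/(1+9/100) = 73/80 ≈ 0.912500
step 4 [4y] zero: DF = P = 8969/10000 ≈ 0.896900
step 5 [5y] bond c/1=21/400: DF=(2270263/2000000 − 21/400·(0.958000+0.939600+0.912500+0.896900))/(1+21/400) = 1117/1250 ≈ 0.893600
step 6 [6y] zero: DF = P = 1753/2000 ≈ 0.876500
step 7 [7y] swap r/1=1307/63464: DF=(1 − 1307/63464·(0.958000+0.939600+0.912500+0.896900+0.893600+0.876500))/(1+1307/63464) = 8693/10000 ≈ 0.869300
step 8 [8y] swap r/1=1339/72125: DF=(1 − 1339/72125·(0.958000+0.939600+0.912500+0.896900+0.893600+0.876500+0.869300))/(1+1339/72125) = 8661/10000 ≈ 0.866100

1 1 479/500
2 2 2349/2500
3 3 73/80
4 4 8969/10000
5 5 1117/1250
6 6 1753/2000
7 7 8693/10000
8 8 8661/10000
s(2y) = (1/(2349/2500) − 1)/(2) = 151/4698 ≈ 3.2141%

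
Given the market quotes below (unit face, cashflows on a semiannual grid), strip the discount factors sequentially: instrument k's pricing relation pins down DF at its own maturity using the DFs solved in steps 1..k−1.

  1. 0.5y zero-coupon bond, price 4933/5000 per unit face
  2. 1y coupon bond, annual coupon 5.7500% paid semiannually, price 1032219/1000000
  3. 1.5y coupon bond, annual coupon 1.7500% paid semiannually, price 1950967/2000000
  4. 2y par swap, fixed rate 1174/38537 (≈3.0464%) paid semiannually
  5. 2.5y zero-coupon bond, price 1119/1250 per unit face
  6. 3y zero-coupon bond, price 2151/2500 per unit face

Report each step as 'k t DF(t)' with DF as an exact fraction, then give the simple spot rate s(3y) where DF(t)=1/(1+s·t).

step 1 [0.5y] zero: DF = P = 4933/5000 ≈ 0.986600
step 2 [1y] bond c/2=23/800: DF=(1032219/1000000 − 23/800·(0.986600))/(1+23/800) = 4879/5000 ≈ 0.975800
step 3 [1.5y] bond c/2=7/800: DF=(1950967/2000000 − 7/800·(0.986600+0.975800))/(1+7/800) = 19/20 ≈ 0.950000
step 4 [2y] swap r/2=587/38537: DF=(1 − 587/38537·(0.986600+0.975800+0.950000))/(1+587/38537) = 9413/10000 ≈ 0.941300
step 5 [2.5y] zero: DF = P = 1119/1250 ≈ 0.895200
step 6 [3y] zero: DF = P = 2151/2500 ≈ 0.860400

1 1/2 4933/5000
2 1 4879/5000
3 3/2 19/20
4 2 9413/10000
5 5/2 1119/1250
6 3 2151/2500
s(3y) = (1/(2151/2500) − 1)/(3) = 349/6453 ≈ 5.4083%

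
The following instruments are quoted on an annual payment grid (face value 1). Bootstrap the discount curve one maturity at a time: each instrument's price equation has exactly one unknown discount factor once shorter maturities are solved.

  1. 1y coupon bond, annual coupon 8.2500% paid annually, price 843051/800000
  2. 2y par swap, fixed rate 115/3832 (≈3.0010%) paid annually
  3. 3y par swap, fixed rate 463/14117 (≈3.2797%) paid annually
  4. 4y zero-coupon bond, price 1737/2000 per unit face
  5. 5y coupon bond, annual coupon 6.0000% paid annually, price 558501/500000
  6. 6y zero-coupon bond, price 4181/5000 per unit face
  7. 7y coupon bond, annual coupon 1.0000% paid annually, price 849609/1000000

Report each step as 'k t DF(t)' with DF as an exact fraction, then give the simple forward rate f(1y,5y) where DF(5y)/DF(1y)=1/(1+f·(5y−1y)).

1 1 1947/2000
2 2 377/400
3 3 4537/5000
4 4 1737/2000
5 5 528/625
6 6 4181/5000
7 7 197/250
f(1y,5y) = ((1947/2000)/(528/625) − 1)/(4) = 39/1024 ≈ 3.8086%

step 1 [1y] bond c/1=33/400: DF=(843051/800000 − 33/400·(0))/(1+33/400) = 1947/2000 ≈ 0.973500
step 2 [2y] swap r/1=115/3832: DF=(1 − 115/3832·(0.973500))/(1+115/3832) = 377/400 ≈ 0.942500
step 3 [3y] swap r/1=463/14117: DF=(1 − 463/14117·(0.973500+0.942500))/(1+463/14117) = 4537/5000 ≈ 0.907400
step 4 [4y] zero: DF = P = 1737/2000 ≈ 0.868500
step 5 [5y] bond c/1=3/50: DF=(558501/500000 − 3/50·(0.973500+0.942500+0.907400+0.868500))/(1+3/50) = 528/625 ≈ 0.844800
step 6 [6y] zero: DF = P = 4181/5000 ≈ 0.836200
step 7 [7y] bond c/1=1/100: DF=(849609/1000000 − 1/100·(0.973500+0.942500+0.907400+0.868500+0.844800+0.836200))/(1+1/100) = 197/250 ≈ 0.788000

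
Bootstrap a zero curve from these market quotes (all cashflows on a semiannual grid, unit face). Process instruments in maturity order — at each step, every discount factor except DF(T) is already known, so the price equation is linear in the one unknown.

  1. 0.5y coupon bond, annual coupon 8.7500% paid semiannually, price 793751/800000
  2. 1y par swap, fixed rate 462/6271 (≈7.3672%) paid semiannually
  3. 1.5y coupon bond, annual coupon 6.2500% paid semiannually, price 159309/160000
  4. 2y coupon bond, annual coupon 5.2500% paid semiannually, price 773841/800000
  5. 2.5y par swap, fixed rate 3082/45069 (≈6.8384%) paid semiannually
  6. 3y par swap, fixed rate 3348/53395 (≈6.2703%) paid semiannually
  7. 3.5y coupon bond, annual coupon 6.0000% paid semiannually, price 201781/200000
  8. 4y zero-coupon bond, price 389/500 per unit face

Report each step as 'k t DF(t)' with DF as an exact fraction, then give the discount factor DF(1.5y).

1 1/2 4753/5000
2 1 9307/10000
3 3/2 1817/2000
4 2 1089/1250
5 5/2 8459/10000
6 3 4163/5000
7 7/2 103/125
8 4 389/500
DF(1.5y) = 1817/2000 ≈ 0.908500

step 1 [0.5y] bond c/2=7/160: DF=(793751/800000 − 7/160·(0))/(1+7/160) = 4753/5000 ≈ 0.950600
step 2 [1y] swap r/2=231/6271: DF=(1 − 231/6271·(0.950600))/(1+231/6271) = 9307/10000 ≈ 0.930700
step 3 [1.5y] bond c/2=1/32: DF=(159309/160000 − 1/32·(0.950600+0.930700))/(1+1/32) = 1817/2000 ≈ 0.908500
step 4 [2y] bond c/2=21/800: DF=(773841/800000 − 21/800·(0.950600+0.930700+0.908500))/(1+21/800) = 1089/1250 ≈ 0.871200
step 5 [2.5y] swap r/2=1541/45069: DF=(1 − 1541/45069·(0.950600+0.930700+0.908500+0.871200))/(1+1541/45069) = 8459/10000 ≈ 0.845900
step 6 [3y] swap r/2=1674/53395: DF=(1 − 1674/53395·(0.950600+0.930700+0.908500+0.871200+0.845900))/(1+1674/53395) = 4163/5000 ≈ 0.832600
step 7 [3.5y] bond c/2=3/100: DF=(201781/200000 − 3/100·(0.950600+0.930700+0.908500+0.871200+0.845900+0.832600))/(1+3/100) = 103/125 ≈ 0.824000
step 8 [4y] zero: DF = P = 389/500 ≈ 0.778000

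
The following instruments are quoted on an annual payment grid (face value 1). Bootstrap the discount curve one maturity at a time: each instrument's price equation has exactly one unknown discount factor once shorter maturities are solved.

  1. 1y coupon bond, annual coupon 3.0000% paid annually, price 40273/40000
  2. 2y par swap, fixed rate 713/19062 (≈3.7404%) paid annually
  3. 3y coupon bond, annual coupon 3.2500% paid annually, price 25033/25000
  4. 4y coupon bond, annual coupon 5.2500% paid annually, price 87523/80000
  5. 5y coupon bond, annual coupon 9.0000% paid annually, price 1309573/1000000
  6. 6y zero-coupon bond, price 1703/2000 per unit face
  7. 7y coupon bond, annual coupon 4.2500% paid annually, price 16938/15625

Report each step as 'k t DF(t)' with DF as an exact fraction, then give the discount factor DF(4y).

step 1 [1y] bond c/1=3/100: DF=(40273/40000 − 3/100·(0))/(1+3/100) = 391/400 ≈ 0.977500
step 2 [2y] swap r/1=713/19062: DF=(1 − 713/19062·(0.977500))/(1+713/19062) = 9287/10000 ≈ 0.928700
step 3 [3y] bond c/1=13/400: DF=(25033/25000 − 13/400·(0.977500+0.928700))/(1+13/400) = 4549/5000 ≈ 0.909800
step 4 [4y] bond c/1=21/400: DF=(87523/80000 − 21/400·(0.977500+0.928700+0.909800))/(1+21/400) = 899/1000 ≈ 0.899000
step 5 [5y] bond c/1=9/100: DF=(1309573/1000000 − 9/100·(0.977500+0.928700+0.909800+0.899000))/(1+9/100) = 8947/10000 ≈ 0.894700
step 6 [6y] zero: DF = P = 1703/2000 ≈ 0.851500
step 7 [7y] bond c/1=17/400: DF=(16938/15625 − 17/400·(0.977500+0.928700+0.909800+0.899000+0.894700+0.851500))/(1+17/400) = 2043/2500 ≈ 0.817200

1 1 391/400
2 2 9287/10000
3 3 4549/5000
4 4 899/1000
5 5 8947/10000
6 6 1703/2000
7 7 2043/2500
DF(4y) = 899/1000 ≈ 0.899000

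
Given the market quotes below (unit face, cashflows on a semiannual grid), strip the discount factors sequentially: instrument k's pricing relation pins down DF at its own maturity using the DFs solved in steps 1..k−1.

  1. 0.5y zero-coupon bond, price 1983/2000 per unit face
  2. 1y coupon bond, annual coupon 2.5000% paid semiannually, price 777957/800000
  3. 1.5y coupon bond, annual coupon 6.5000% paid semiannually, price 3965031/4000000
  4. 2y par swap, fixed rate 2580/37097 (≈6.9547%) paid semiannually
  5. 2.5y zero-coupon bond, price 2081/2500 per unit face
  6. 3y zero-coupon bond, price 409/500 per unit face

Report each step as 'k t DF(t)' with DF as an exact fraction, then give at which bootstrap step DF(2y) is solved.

1 1/2 1983/2000
2 1 4741/5000
3 3/2 899/1000
4 2 871/1000
5 5/2 2081/2500
6 3 409/500
DF(2y) is solved at step 4

step 1 [0.5y] zero: DF = P = 1983/2000 ≈ 0.991500
step 2 [1y] bond c/2=1/80: DF=(777957/800000 − 1/80·(0.991500))/(1+1/80) = 4741/5000 ≈ 0.948200
step 3 [1.5y] bond c/2=13/400: DF=(3965031/4000000 − 13/400·(0.991500+0.948200))/(1+13/400) = 899/1000 ≈ 0.899000
step 4 [2y] swap r/2=1290/37097: DF=(1 − 1290/37097·(0.991500+0.948200+0.899000))/(1+1290/37097) = 871/1000 ≈ 0.871000
step 5 [2.5y] zero: DF = P = 2081/2500 ≈ 0.832400
step 6 [3y] zero: DF = P = 409/500 ≈ 0.818000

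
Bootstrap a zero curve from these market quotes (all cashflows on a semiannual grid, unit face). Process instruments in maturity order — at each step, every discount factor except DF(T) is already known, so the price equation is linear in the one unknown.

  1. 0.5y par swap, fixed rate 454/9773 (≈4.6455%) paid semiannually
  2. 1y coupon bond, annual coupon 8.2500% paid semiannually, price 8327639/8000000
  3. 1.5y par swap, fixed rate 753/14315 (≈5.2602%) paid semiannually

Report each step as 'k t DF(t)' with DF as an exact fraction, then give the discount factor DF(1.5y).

1 1/2 9773/10000
2 1 961/1000
3 3/2 9247/10000
DF(1.5y) = 9247/10000 ≈ 0.924700

step 1 [0.5y] swap r/2=227/9773: DF=(1 − 227/9773·(0))/(1+227/9773) = 9773/10000 ≈ 0.977300
step 2 [1y] bond c/2=33/800: DF=(8327639/8000000 − 33/800·(0.977300))/(1+33/800) = 961/1000 ≈ 0.961000
step 3 [1.5y] swap r/2=753/28630: DF=(1 − 753/28630·(0.977300+0.961000))/(1+753/28630) = 9247/10000 ≈ 0.924700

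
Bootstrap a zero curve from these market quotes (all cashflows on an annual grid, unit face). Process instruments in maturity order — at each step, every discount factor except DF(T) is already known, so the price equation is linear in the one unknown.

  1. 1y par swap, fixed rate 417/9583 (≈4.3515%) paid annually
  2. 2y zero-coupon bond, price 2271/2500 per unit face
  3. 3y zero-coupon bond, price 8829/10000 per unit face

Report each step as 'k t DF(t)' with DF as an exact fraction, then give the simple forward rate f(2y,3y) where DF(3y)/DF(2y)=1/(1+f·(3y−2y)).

1 1 9583/10000
2 2 2271/2500
3 3 8829/10000
f(2y,3y) = ((2271/2500)/(8829/10000) − 1)/(1) = 85/2943 ≈ 2.8882%

step 1 [1y] swap r/1=417/9583: DF=(1 − 417/9583·(0))/(1+417/9583) = 9583/10000 ≈ 0.958300
step 2 [2y] zero: DF = P = 2271/2500 ≈ 0.908400
step 3 [3y] zero: DF = P = 8829/10000 ≈ 0.882900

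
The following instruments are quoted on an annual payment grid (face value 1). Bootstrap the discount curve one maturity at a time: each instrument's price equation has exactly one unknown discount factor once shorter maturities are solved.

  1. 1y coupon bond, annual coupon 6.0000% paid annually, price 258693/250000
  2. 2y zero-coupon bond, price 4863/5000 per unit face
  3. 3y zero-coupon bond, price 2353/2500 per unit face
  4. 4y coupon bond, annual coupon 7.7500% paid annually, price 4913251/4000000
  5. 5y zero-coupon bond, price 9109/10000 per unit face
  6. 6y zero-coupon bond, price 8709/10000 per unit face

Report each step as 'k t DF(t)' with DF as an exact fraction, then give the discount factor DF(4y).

1 1 4881/5000
2 2 4863/5000
3 3 2353/2500
4 4 9321/10000
5 5 9109/10000
6 6 8709/10000
DF(4y) = 9321/10000 ≈ 0.932100

step 1 [1y] bond c/1=3/50: DF=(258693/250000 − 3/50·(0))/(1+3/50) = 4881/5000 ≈ 0.976200
step 2 [2y] zero: DF = P = 4863/5000 ≈ 0.972600
step 3 [3y] zero: DF = P = 2353/2500 ≈ 0.941200
step 4 [4y] bond c/1=31/400: DF=(4913251/4000000 − 31/400·(0.976200+0.972600+0.941200))/(1+31/400) = 9321/10000 ≈ 0.932100
step 5 [5y] zero: DF = P = 9109/10000 ≈ 0.910900
step 6 [6y] zero: DF = P = 8709/10000 ≈ 0.870900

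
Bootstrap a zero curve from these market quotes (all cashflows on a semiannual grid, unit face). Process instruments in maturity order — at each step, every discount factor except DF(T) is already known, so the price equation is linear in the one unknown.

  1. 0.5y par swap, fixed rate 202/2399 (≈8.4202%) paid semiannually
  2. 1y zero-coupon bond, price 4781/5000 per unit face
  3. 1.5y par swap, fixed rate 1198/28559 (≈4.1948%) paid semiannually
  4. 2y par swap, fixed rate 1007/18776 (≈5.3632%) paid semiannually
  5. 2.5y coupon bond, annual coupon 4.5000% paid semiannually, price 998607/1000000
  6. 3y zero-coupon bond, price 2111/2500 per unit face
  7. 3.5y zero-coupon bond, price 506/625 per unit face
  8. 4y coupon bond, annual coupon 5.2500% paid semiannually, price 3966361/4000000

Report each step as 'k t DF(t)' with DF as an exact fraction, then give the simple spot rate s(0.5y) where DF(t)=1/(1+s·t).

step 1 [0.5y] swap r/2=101/2399: DF=(1 − 101/2399·(0))/(1+101/2399) = 2399/2500 ≈ 0.959600
step 2 [1y] zero: DF = P = 4781/5000 ≈ 0.956200
step 3 [1.5y] swap r/2=599/28559: DF=(1 − 599/28559·(0.959600+0.956200))/(1+599/28559) = 9401/10000 ≈ 0.940100
step 4 [2y] swap r/2=1007/37552: DF=(1 − 1007/37552·(0.959600+0.956200+0.940100))/(1+1007/37552) = 8993/10000 ≈ 0.899300
step 5 [2.5y] bond c/2=9/400: DF=(998607/1000000 − 9/400·(0.959600+0.956200+0.940100+0.899300))/(1+9/400) = 447/500 ≈ 0.894000
step 6 [3y] zero: DF = P = 2111/2500 ≈ 0.844400
step 7 [3.5y] zero: DF = P = 506/625 ≈ 0.809600
step 8 [4y] bond c/2=21/800: DF=(3966361/4000000 − 21/800·(0.959600+0.956200+0.940100+0.899300+0.894000+0.844400+0.809600))/(1+21/800) = 161/200 ≈ 0.805000

1 1/2 2399/2500
2 1 4781/5000
3 3/2 9401/10000
4 2 8993/10000
5 5/2 447/500
6 3 2111/2500
7 7/2 506/625
8 4 161/200
s(0.5y) = (1/(2399/2500) − 1)/(1/2) = 202/2399 ≈ 8.4202%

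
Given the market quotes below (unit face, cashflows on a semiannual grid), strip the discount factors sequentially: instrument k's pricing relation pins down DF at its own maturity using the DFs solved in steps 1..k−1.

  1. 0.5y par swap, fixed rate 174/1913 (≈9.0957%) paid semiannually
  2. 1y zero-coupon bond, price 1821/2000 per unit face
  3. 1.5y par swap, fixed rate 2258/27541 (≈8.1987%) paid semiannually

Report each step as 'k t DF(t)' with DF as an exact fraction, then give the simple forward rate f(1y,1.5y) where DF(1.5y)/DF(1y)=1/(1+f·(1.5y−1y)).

1 1/2 1913/2000
2 1 1821/2000
3 3/2 8871/10000
f(1y,1.5y) = ((1821/2000)/(8871/10000) − 1)/(1/2) = 156/2957 ≈ 5.2756%

step 1 [0.5y] swap r/2=87/1913: DF=(1 − 87/1913·(0))/(1+87/1913) = 1913/2000 ≈ 0.956500
step 2 [1y] zero: DF = P = 1821/2000 ≈ 0.910500
step 3 [1.5y] swap r/2=1129/27541: DF=(1 − 1129/27541·(0.956500+0.910500))/(1+1129/27541) = 8871/10000 ≈ 0.887100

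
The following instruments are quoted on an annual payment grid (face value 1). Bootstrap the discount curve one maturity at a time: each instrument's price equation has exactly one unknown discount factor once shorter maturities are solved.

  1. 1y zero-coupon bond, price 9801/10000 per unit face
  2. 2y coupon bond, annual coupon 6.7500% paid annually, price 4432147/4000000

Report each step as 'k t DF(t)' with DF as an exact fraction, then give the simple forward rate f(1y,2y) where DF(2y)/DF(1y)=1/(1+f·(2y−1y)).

1 1 9801/10000
2 2 122/125
f(1y,2y) = ((9801/10000)/(122/125) − 1)/(1) = 41/9760 ≈ 0.4201%

step 1 [1y] zero: DF = P = 9801/10000 ≈ 0.980100
step 2 [2y] bond c/1=27/400: DF=(4432147/4000000 − 27/400·(0.980100))/(1+27/400) = 122/125 ≈ 0.976000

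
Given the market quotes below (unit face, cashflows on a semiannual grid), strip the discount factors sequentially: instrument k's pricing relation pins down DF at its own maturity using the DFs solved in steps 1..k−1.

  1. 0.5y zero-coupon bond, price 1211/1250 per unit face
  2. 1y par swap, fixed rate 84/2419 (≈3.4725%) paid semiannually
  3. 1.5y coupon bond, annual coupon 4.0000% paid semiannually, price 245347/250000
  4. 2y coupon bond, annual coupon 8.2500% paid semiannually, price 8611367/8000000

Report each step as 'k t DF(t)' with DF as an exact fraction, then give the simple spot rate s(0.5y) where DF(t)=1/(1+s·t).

1 1/2 1211/1250
2 1 604/625
3 3/2 4621/5000
4 2 1841/2000
s(0.5y) = (1/(1211/1250) − 1)/(1/2) = 78/1211 ≈ 6.4410%

step 1 [0.5y] zero: DF = P = 1211/1250 ≈ 0.968800
step 2 [1y] swap r/2=42/2419: DF=(1 − 42/2419·(0.968800))/(1+42/2419) = 604/625 ≈ 0.966400
step 3 [1.5y] bond c/2=1/50: DF=(245347/250000 − 1/50·(0.968800+0.966400))/(1+1/50) = 4621/5000 ≈ 0.924200
step 4 [2y] bond c/2=33/800: DF=(8611367/8000000 − 33/800·(0.968800+0.966400+0.924200))/(1+33/800) = 1841/2000 ≈ 0.920500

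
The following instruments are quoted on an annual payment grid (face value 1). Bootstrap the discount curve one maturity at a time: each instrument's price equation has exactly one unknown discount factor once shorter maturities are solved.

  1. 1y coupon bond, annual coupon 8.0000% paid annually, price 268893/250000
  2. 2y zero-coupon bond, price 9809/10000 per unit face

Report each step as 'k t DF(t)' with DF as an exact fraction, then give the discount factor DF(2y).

1 1 9959/10000
2 2 9809/10000
DF(2y) = 9809/10000 ≈ 0.980900

step 1 [1y] bond c/1=2/25: DF=(268893/250000 − 2/25·(0))/(1+2/25) = 9959/10000 ≈ 0.995900
step 2 [2y] zero: DF = P = 9809/10000 ≈ 0.980900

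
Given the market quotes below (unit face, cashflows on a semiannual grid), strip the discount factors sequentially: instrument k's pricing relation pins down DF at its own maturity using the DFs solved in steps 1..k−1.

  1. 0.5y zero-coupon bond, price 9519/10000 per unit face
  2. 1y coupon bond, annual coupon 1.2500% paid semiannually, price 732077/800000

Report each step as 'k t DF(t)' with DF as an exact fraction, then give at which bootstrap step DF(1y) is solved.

1 1/2 9519/10000
2 1 1807/2000
DF(1y) is solved at step 2

step 1 [0.5y] zero: DF = P = 9519/10000 ≈ 0.951900
step 2 [1y] bond c/2=1/160: DF=(732077/800000 − 1/160·(0.951900))/(1+1/160) = 1807/2000 ≈ 0.903500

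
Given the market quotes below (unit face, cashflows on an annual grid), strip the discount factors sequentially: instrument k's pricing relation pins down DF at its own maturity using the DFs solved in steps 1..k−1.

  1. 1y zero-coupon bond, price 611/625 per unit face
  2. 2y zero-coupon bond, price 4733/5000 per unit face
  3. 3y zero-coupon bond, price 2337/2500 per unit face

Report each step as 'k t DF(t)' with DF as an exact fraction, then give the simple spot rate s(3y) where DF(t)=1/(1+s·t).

1 1 611/625
2 2 4733/5000
3 3 2337/2500
s(3y) = (1/(2337/2500) − 1)/(3) = 163/7011 ≈ 2.3249%

step 1 [1y] zero: DF = P = 611/625 ≈ 0.977600
step 2 [2y] zero: DF = P = 4733/5000 ≈ 0.946600
step 3 [3y] zero: DF = P = 2337/2500 ≈ 0.934800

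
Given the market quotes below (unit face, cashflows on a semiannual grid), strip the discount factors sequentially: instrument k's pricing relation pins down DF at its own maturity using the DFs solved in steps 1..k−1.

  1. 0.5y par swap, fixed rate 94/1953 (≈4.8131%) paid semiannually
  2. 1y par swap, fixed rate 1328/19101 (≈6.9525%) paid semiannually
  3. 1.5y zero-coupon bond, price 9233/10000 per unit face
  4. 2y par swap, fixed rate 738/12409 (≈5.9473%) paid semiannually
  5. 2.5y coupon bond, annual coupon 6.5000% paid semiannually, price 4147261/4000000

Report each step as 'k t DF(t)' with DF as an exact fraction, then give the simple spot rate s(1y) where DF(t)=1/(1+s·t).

1 1/2 1953/2000
2 1 1167/1250
3 3/2 9233/10000
4 2 8893/10000
5 5/2 887/1000
s(1y) = (1/(1167/1250) − 1)/(1) = 83/1167 ≈ 7.1123%

step 1 [0.5y] swap r/2=47/1953: DF=(1 − 47/1953·(0))/(1+47/1953) = 1953/2000 ≈ 0.976500
step 2 [1y] swap r/2=664/19101: DF=(1 − 664/19101·(0.976500))/(1+664/19101) = 1167/1250 ≈ 0.933600
step 3 [1.5y] zero: DF = P = 9233/10000 ≈ 0.923300
step 4 [2y] swap r/2=369/12409: DF=(1 − 369/12409·(0.976500+0.933600+0.923300))/(1+369/12409) = 8893/10000 ≈ 0.889300
step 5 [2.5y] bond c/2=13/400: DF=(4147261/4000000 − 13/400·(0.976500+0.933600+0.923300+0.889300))/(1+13/400) = 887/1000 ≈ 0.887000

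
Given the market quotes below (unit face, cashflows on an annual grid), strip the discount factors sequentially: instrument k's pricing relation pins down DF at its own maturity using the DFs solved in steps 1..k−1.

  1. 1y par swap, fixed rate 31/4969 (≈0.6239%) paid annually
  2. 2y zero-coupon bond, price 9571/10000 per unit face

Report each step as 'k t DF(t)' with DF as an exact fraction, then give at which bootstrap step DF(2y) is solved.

1 1 4969/5000
2 2 9571/10000
DF(2y) is solved at step 2

step 1 [1y] swap r/1=31/4969: DF=(1 − 31/4969·(0))/(1+31/4969) = 4969/5000 ≈ 0.993800
step 2 [2y] zero: DF = P = 9571/10000 ≈ 0.957100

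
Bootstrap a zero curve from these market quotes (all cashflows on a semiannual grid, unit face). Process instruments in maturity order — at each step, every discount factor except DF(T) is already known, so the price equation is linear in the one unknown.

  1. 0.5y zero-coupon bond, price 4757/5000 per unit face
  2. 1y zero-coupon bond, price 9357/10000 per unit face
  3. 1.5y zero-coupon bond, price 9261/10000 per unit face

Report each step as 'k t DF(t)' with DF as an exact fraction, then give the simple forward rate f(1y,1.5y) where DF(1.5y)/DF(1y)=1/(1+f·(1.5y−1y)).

step 1 [0.5y] zero: DF = P = 4757/5000 ≈ 0.951400
step 2 [1y] zero: DF = P = 9357/10000 ≈ 0.935700
step 3 [1.5y] zero: DF = P = 9261/10000 ≈ 0.926100

1 1/2 4757/5000
2 1 9357/10000
3 3/2 9261/10000
f(1y,1.5y) = ((9357/10000)/(9261/10000) − 1)/(1/2) = 64/3087 ≈ 2.0732%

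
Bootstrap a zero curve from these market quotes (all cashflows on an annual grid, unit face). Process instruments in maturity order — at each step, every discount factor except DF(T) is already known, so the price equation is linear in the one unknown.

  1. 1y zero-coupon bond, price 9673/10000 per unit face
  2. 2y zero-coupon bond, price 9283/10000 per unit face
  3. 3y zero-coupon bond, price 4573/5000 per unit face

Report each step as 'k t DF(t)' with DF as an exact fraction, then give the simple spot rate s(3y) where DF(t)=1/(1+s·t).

1 1 9673/10000
2 2 9283/10000
3 3 4573/5000
s(3y) = (1/(4573/5000) − 1)/(3) = 427/13719 ≈ 3.1125%

step 1 [1y] zero: DF = P = 9673/10000 ≈ 0.967300
step 2 [2y] zero: DF = P = 9283/10000 ≈ 0.928300
step 3 [3y] zero: DF = P = 4573/5000 ≈ 0.914600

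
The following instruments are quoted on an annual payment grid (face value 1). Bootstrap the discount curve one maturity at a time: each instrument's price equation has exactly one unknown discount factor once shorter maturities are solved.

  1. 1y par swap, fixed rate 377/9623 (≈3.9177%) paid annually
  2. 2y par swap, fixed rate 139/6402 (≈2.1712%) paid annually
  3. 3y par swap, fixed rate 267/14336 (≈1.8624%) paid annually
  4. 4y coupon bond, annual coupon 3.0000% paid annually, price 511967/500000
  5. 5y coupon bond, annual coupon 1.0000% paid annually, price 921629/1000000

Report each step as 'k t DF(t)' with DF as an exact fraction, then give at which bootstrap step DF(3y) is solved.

1 1 9623/10000
2 2 9583/10000
3 3 4733/5000
4 4 4553/5000
5 5 8751/10000
DF(3y) is solved at step 3

step 1 [1y] swap r/1=377/9623: DF=(1 − 377/9623·(0))/(1+377/9623) = 9623/10000 ≈ 0.962300
step 2 [2y] swap r/1=139/6402: DF=(1 − 139/6402·(0.962300))/(1+139/6402) = 9583/10000 ≈ 0.958300
step 3 [3y] swap r/1=267/14336: DF=(1 − 267/14336·(0.962300+0.958300))/(1+267/14336) = 4733/5000 ≈ 0.946600
step 4 [4y] bond c/1=3/100: DF=(511967/500000 − 3/100·(0.962300+0.958300+0.946600))/(1+3/100) = 4553/5000 ≈ 0.910600
step 5 [5y] bond c/1=1/100: DF=(921629/1000000 − 1/100·(0.962300+0.958300+0.946600+0.910600))/(1+1/100) = 8751/10000 ≈ 0.875100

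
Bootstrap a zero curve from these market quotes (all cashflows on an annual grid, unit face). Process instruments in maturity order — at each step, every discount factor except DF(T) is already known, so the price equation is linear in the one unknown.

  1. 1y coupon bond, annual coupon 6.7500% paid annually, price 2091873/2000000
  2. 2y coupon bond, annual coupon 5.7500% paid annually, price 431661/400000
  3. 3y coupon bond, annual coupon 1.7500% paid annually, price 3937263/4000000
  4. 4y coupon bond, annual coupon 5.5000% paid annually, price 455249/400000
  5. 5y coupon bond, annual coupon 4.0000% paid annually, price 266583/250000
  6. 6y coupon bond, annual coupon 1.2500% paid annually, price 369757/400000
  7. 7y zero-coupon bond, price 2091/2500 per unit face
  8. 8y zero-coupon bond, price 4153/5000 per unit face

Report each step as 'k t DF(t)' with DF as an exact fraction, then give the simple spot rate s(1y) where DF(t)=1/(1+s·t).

step 1 [1y] bond c/1=27/400: DF=(2091873/2000000 − 27/400·(0))/(1+27/400) = 4899/5000 ≈ 0.979800
step 2 [2y] bond c/1=23/400: DF=(431661/400000 − 23/400·(0.979800))/(1+23/400) = 1209/1250 ≈ 0.967200
step 3 [3y] bond c/1=7/400: DF=(3937263/4000000 − 7/400·(0.979800+0.967200))/(1+7/400) = 9339/10000 ≈ 0.933900
step 4 [4y] bond c/1=11/200: DF=(455249/400000 − 11/200·(0.979800+0.967200+0.933900))/(1+11/200) = 4643/5000 ≈ 0.928600
step 5 [5y] bond c/1=1/25: DF=(266583/250000 − 1/25·(0.979800+0.967200+0.933900+0.928600))/(1+1/25) = 2197/2500 ≈ 0.878800
step 6 [6y] bond c/1=1/80: DF=(369757/400000 − 1/80·(0.979800+0.967200+0.933900+0.928600+0.878800))/(1+1/80) = 8551/10000 ≈ 0.855100
step 7 [7y] zero: DF = P = 2091/2500 ≈ 0.836400
step 8 [8y] zero: DF = P = 4153/5000 ≈ 0.830600

1 1 4899/5000
2 2 1209/1250
3 3 9339/10000
4 4 4643/5000
5 5 2197/2500
6 6 8551/10000
7 7 2091/2500
8 8 4153/5000
s(1y) = (1/(4899/5000) − 1)/(1) = 101/4899 ≈ 2.0616%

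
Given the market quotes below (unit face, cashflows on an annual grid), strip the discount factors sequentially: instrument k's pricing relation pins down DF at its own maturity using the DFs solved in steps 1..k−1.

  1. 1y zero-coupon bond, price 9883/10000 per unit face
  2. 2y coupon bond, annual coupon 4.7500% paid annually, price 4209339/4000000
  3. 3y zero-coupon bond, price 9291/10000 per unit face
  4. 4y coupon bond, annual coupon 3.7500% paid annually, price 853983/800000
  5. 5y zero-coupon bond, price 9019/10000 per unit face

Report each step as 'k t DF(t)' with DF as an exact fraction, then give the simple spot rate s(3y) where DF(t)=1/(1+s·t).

1 1 9883/10000
2 2 4799/5000
3 3 9291/10000
4 4 9249/10000
5 5 9019/10000
s(3y) = (1/(9291/10000) − 1)/(3) = 709/27873 ≈ 2.5437%

step 1 [1y] zero: DF = P = 9883/10000 ≈ 0.988300
step 2 [2y] bond c/1=19/400: DF=(4209339/4000000 − 19/400·(0.988300))/(1+19/400) = 4799/5000 ≈ 0.959800
step 3 [3y] zero: DF = P = 9291/10000 ≈ 0.929100
step 4 [4y] bond c/1=3/80: DF=(853983/800000 − 3/80·(0.988300+0.959800+0.929100))/(1+3/80) = 9249/10000 ≈ 0.924900
step 5 [5y] zero: DF = P = 9019/10000 ≈ 0.901900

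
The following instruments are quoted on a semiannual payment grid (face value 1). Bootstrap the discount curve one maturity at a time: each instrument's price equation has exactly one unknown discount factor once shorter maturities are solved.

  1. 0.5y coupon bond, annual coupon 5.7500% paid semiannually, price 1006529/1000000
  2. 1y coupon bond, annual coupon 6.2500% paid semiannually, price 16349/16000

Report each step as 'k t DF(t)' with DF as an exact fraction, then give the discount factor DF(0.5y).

step 1 [0.5y] bond c/2=23/800: DF=(1006529/1000000 − 23/800·(0))/(1+23/800) = 1223/1250 ≈ 0.978400
step 2 [1y] bond c/2=1/32: DF=(16349/16000 − 1/32·(0.978400))/(1+1/32) = 2403/2500 ≈ 0.961200

1 1/2 1223/1250
2 1 2403/2500
DF(0.5y) = 1223/1250 ≈ 0.978400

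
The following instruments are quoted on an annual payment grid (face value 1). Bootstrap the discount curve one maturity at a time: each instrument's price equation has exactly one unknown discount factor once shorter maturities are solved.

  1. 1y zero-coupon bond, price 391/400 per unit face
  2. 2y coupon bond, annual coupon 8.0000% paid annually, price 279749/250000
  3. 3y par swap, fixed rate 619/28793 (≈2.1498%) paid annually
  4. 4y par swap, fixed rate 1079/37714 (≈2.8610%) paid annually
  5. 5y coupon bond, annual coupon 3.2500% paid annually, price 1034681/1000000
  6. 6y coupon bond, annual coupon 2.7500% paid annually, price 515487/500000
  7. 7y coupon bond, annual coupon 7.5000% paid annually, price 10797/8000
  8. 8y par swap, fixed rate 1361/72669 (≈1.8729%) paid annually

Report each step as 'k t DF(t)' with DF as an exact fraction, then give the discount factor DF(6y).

1 1 391/400
2 2 9637/10000
3 3 9381/10000
4 4 8921/10000
5 5 4417/5000
6 6 2197/2500
7 7 4347/5000
8 8 8639/10000
DF(6y) = 2197/2500 ≈ 0.878800

step 1 [1y] zero: DF = P = 391/400 ≈ 0.977500
step 2 [2y] bond c/1=2/25: DF=(279749/250000 − 2/25·(0.977500))/(1+2/25) = 9637/10000 ≈ 0.963700
step 3 [3y] swap r/1=619/28793: DF=(1 − 619/28793·(0.977500+0.963700))/(1+619/28793) = 9381/10000 ≈ 0.938100
step 4 [4y] swap r/1=1079/37714: DF=(1 − 1079/37714·(0.977500+0.963700+0.938100))/(1+1079/37714) = 8921/10000 ≈ 0.892100
step 5 [5y] bond c/1=13/400: DF=(1034681/1000000 − 13/400·(0.977500+0.963700+0.938100+0.892100))/(1+13/400) = 4417/5000 ≈ 0.883400
step 6 [6y] bond c/1=11/400: DF=(515487/500000 − 11/400·(0.977500+0.963700+0.938100+0.892100+0.883400))/(1+11/400) = 2197/2500 ≈ 0.878800
step 7 [7y] bond c/1=3/40: DF=(10797/8000 − 3/40·(0.977500+0.963700+0.938100+0.892100+0.883400+0.878800))/(1+3/40) = 4347/5000 ≈ 0.869400
step 8 [8y] swap r/1=1361/72669: DF=(1 − 1361/72669·(0.977500+0.963700+0.938100+0.892100+0.883400+0.878800+0.869400))/(1+1361/72669) = 8639/10000 ≈ 0.863900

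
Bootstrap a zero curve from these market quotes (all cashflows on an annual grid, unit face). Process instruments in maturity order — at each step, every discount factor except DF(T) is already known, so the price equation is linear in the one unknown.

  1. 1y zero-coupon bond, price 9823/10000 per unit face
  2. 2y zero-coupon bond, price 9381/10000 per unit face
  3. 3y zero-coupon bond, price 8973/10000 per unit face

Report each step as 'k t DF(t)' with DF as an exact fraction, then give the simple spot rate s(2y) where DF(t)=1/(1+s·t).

step 1 [1y] zero: DF = P = 9823/10000 ≈ 0.982300
step 2 [2y] zero: DF = P = 9381/10000 ≈ 0.938100
step 3 [3y] zero: DF = P = 8973/10000 ≈ 0.897300

1 1 9823/10000
2 2 9381/10000
3 3 8973/10000
s(2y) = (1/(9381/10000) − 1)/(2) = 619/18762 ≈ 3.2992%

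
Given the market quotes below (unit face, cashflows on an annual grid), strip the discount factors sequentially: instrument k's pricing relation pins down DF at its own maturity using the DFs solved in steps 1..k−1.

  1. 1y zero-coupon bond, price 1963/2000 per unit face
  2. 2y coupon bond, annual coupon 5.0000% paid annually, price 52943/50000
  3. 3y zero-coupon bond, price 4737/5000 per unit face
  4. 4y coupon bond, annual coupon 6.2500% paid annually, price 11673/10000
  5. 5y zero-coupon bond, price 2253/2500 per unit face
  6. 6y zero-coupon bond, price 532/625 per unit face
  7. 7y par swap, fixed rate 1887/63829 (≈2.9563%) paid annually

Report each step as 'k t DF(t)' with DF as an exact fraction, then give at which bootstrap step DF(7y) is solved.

step 1 [1y] zero: DF = P = 1963/2000 ≈ 0.981500
step 2 [2y] bond c/1=1/20: DF=(52943/50000 − 1/20·(0.981500))/(1+1/20) = 9617/10000 ≈ 0.961700
step 3 [3y] zero: DF = P = 4737/5000 ≈ 0.947400
step 4 [4y] bond c/1=1/16: DF=(11673/10000 − 1/16·(0.981500+0.961700+0.947400))/(1+1/16) = 4643/5000 ≈ 0.928600
step 5 [5y] zero: DF = P = 2253/2500 ≈ 0.901200
step 6 [6y] zero: DF = P = 532/625 ≈ 0.851200
step 7 [7y] swap r/1=1887/63829: DF=(1 − 1887/63829·(0.981500+0.961700+0.947400+0.928600+0.901200+0.851200))/(1+1887/63829) = 8113/10000 ≈ 0.811300

1 1 1963/2000
2 2 9617/10000
3 3 4737/5000
4 4 4643/5000
5 5 2253/2500
6 6 532/625
7 7 8113/10000
DF(7y) is solved at step 7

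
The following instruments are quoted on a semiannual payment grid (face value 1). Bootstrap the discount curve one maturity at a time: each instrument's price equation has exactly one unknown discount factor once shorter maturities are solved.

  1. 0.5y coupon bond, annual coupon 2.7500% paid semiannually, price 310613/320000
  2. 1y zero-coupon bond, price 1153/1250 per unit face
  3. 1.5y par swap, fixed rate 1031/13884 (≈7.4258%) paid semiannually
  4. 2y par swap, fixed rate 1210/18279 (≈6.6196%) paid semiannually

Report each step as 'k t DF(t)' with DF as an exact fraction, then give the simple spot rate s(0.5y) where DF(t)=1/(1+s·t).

step 1 [0.5y] bond c/2=11/800: DF=(310613/320000 − 11/800·(0))/(1+11/800) = 383/400 ≈ 0.957500
step 2 [1y] zero: DF = P = 1153/1250 ≈ 0.922400
step 3 [1.5y] swap r/2=1031/27768: DF=(1 − 1031/27768·(0.957500+0.922400))/(1+1031/27768) = 8969/10000 ≈ 0.896900
step 4 [2y] swap r/2=605/18279: DF=(1 − 605/18279·(0.957500+0.922400+0.896900))/(1+605/18279) = 879/1000 ≈ 0.879000

1 1/2 383/400
2 1 1153/1250
3 3/2 8969/10000
4 2 879/1000
s(0.5y) = (1/(383/400) − 1)/(1/2) = 34/383 ≈ 8.8773%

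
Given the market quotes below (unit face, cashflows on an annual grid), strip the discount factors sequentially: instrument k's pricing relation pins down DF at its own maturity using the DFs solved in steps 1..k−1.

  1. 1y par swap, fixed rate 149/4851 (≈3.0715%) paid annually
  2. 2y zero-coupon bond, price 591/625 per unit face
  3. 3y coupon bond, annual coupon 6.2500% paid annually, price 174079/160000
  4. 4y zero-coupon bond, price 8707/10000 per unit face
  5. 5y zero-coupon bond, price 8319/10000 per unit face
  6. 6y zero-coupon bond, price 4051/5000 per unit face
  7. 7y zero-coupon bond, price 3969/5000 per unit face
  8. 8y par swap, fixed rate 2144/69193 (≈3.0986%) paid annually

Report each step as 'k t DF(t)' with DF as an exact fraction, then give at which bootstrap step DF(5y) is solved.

1 1 4851/5000
2 2 591/625
3 3 9113/10000
4 4 8707/10000
5 5 8319/10000
6 6 4051/5000
7 7 3969/5000
8 8 491/625
DF(5y) is solved at step 5

step 1 [1y] swap r/1=149/4851: DF=(1 − 149/4851·(0))/(1+149/4851) = 4851/5000 ≈ 0.970200
step 2 [2y] zero: DF = P = 591/625 ≈ 0.945600
step 3 [3y] bond c/1=1/16: DF=(174079/160000 − 1/16·(0.970200+0.945600))/(1+1/16) = 9113/10000 ≈ 0.911300
step 4 [4y] zero: DF = P = 8707/10000 ≈ 0.870700
step 5 [5y] zero: DF = P = 8319/10000 ≈ 0.831900
step 6 [6y] zero: DF = P = 4051/5000 ≈ 0.810200
step 7 [7y] zero: DF = P = 3969/5000 ≈ 0.793800
step 8 [8y] swap r/1=2144/69193: DF=(1 − 2144/69193·(0.970200+0.945600+0.911300+0.870700+0.831900+0.810200+0.793800))/(1+2144/69193) = 491/625 ≈ 0.785600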